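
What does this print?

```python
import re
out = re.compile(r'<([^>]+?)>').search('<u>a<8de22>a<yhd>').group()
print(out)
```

`search` walks the string left to right and returns the first match it finds.
The match spans [0:3] → '<u>'.
Captured: group 1 = 'u'.

<u>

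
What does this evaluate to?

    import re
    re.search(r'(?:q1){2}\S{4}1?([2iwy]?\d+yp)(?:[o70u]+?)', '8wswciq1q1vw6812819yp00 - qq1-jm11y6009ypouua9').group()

Pattern: the literal 'q1' repeated 2 times, then exactly 4 of a non-whitespace character; then optionally a literal '1'; then optionally one of [2iwy], then one or more of a digit, then the literal 'yp' (captured); then one or more of one of [o70u] (lazy) (non-capturing group).
A `+?`/`*?`/`{m,n}?` starts at its minimum and grows only as far as needed for what follows to match.
Unlike `match`, `search` isn't anchored — it looks for the pattern anywhere in the string.
The match spans [6:22] → 'q1q1vw6812819yp0'.
Captured: group 1 = '2819yp'.

'q1q1vw6812819yp0'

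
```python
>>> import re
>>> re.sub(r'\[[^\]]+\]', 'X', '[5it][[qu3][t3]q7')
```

Every occurrence is swapped for 'X'.

'XXXq7'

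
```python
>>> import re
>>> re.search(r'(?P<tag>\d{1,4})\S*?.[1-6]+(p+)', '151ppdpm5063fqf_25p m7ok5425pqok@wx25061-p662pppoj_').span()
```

(0, 19)

This matches 1 to 4 of a digit (captured as 'tag'); then zero or more of a non-whitespace character (lazy), then any character; then one or more of a character in [1-6]; then one or more of a literal 'p' (captured).
`re.search` scans for the first position where the pattern succeeds.
The match spans [0:19] → '151ppdpm5063fqf_25p'.
Captured: group 1 = '151', group 2 = 'p'.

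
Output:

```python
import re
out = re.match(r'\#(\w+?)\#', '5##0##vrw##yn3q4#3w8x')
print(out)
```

None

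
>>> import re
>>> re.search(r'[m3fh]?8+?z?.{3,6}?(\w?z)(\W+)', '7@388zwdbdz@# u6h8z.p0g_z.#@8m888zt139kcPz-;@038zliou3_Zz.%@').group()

'388zwdbdz@# '

This matches optionally one of [m3fh]; then one or more of the literal '8' (lazy), then optionally a literal 'z', then 3 to 6 of any character (lazy); then optionally a word character, then the literal 'z' (captured); then one or more of a non-word character (captured).
`re.search` tries every starting position until one works.
The match spans [2:14] → '388zwdbdz@# '.
Captured: group 1 = 'dz', group 2 = '@# '.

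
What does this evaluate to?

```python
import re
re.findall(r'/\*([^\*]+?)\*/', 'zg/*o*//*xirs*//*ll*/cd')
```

Walking the string: at [2:7] match '/*o*/', group 1 = 'o'; at [7:15] match '/*xirs*/', group 1 = 'xirs'; at [15:21] match '/*ll*/', group 1 = 'll'.
`findall` collects group 1 from each match (3 total).

['o', 'xirs', 'll']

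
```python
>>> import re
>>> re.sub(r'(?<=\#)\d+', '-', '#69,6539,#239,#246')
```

The `(?=…)`/`(?<=…)` assertion just peeks at neighbouring text; it doesn't advance the match position.
Every occurrence is swapped for '-'.

'#-,6539,#-,#-'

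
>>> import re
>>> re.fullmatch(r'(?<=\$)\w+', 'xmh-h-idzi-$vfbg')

The lookaround is zero-width — it requires the adjacent text to match without consuming it, so the asserted text isn't part of the match.
`re.fullmatch` is like wrapping the pattern in `^…$` (in single-line mode).
Here there's no way to consume every character, so the call returns None.

None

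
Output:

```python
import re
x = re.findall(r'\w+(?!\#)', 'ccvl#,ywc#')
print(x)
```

The negative lookahead/lookbehind blocks any match where the forbidden context is present.
Scanning left to right: at [0:3] → 'ccv'; at [6:8] → 'yw'.
With no groups in the pattern, `findall` gives back each whole match — 2 here.

['ccv', 'yw']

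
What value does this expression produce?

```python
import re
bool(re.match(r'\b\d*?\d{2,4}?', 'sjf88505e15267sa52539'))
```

False

With `match`, the pattern is implicitly anchored at the beginning.
Here the string doesn't start with a match, so the call returns None, and `bool(None)` is False.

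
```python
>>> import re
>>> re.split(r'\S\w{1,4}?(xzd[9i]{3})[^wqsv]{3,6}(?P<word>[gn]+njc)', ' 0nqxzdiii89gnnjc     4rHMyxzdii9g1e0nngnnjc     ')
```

[' ', 'xzdiii', 'nnjc', '     ', 'xzdii9', 'gnnjc', '     ']

This matches a non-whitespace character, then 1 to 4 of a word character (lazy); then the literal 'xzd', then exactly 3 of one of [9i] (captured); then 3 to 6 of any character except [wqsv]; then one or more of one of [gn], then the literal 'njc' (captured as 'word').
`re.split` interleaves the captured-group text with the surrounding fragments.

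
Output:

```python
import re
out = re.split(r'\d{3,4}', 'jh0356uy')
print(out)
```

['jh', 'uy']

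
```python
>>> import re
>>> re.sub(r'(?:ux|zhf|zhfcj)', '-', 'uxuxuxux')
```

Every occurrence is swapped for '-'.

'----'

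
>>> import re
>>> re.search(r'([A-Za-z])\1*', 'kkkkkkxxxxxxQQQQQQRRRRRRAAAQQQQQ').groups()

('k',)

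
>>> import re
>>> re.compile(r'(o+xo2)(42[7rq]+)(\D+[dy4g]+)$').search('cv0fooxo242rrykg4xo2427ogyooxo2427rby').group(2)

The match spans [26:37] → 'ooxo2427rby'.
Captured: group 1 = 'ooxo2', group 2 = '427r', group 3 = 'by'.

'427r'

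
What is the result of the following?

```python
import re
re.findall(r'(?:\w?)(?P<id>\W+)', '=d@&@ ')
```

['=', '@&@ ']

Pattern: optionally a word character (non-capturing group); then one or more of a non-word character (captured as 'id').
Matches: at [0:1] match '=', group 1 = '='; at [1:6] match 'd@&@ ', group 1 = '@&@ '.
Because there's exactly one group, `findall` drops the full match and keeps group 1 from each hit.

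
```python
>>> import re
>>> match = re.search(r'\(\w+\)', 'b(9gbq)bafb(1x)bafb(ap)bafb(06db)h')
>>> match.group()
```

`search` walks the string left to right and returns the first match it finds.
The match spans [1:7] → '(9gbq)'.

'(9gbq)'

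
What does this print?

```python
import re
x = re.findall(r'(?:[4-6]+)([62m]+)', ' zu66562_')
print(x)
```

The pattern matches one or more of a character in [4-6] (non-capturing group); then one or more of one of [62m] (captured).
`findall` collects group 1 from the one match (1 total).

['2']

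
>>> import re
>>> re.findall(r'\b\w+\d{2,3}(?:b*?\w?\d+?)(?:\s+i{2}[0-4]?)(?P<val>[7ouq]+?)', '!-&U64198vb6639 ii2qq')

['q']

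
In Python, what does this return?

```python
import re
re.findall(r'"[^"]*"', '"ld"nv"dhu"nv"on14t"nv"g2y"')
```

['"ld"', '"dhu"', '"on14t"', '"g2y"']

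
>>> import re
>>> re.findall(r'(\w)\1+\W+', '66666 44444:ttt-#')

`\1` is not a pattern — it's the concrete string captured by group 1, re-applied verbatim.
With a single group, `findall` returns only what that group captured — 3 items.

['6', '4', 't']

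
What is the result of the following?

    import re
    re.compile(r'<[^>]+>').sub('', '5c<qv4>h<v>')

'5ch'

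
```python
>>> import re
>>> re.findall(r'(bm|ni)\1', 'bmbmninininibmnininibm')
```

['bm', 'ni', 'ni', 'ni']

`\1` has to match the exact text group 1 already captured.
Matches: at [0:4] match 'bmbm', group 1 = 'bm'; at [4:8] match 'nini', group 1 = 'ni'; at [8:12] match 'nini', group 1 = 'ni'; at [14:18] match 'nini', group 1 = 'ni'.
One capturing group, so `findall` returns just the captured substring from each match — 4 in all.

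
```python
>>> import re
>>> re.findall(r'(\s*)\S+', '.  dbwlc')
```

['', '  ']

Pattern: zero or more of whitespace (captured); then one or more of a non-whitespace character.
Scanning left to right: at [0:1] match '.', group 1 = ''; at [1:8] match '  dbwlc', group 1 = '  '.
With a single group, `findall` returns only what that group captured — 2 items.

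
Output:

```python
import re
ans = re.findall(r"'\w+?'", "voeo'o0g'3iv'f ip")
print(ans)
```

["'o0g'"]

Walking the string: at [4:9] → "'o0g'".
No capturing groups, so `findall` returns the 1 full match string.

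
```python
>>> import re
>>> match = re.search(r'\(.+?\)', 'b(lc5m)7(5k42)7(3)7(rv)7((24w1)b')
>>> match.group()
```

'(lc5m)'

`re.search` scans for the first position where the pattern succeeds.
The match spans [1:7] → '(lc5m)'.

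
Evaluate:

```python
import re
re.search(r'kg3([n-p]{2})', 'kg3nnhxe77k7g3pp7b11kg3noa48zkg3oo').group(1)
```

The match spans [0:5] → 'kg3nn'.
Captured: group 1 = 'nn'.

'nn'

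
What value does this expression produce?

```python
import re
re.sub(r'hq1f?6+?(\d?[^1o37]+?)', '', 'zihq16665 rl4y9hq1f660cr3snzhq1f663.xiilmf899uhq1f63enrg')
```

'zi5 rl4y9cr3snz3.xiilmf899unrg'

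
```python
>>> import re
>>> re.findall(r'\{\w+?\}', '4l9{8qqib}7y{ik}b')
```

['{8qqib}', '{ik}']

`findall` yields the raw match text (2 of them) because the pattern has no groups.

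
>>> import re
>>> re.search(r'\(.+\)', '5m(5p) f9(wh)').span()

(2, 13)

`re.search` scans for the first position where the pattern succeeds.
The match spans [2:13] → '(5p) f9(wh)'.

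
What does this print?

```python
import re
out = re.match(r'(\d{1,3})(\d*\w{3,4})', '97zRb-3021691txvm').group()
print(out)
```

Pattern: 1 to 3 of a digit (captured); then zero or more of a digit, then 3 to 4 of a word character (captured).
`re.match` won't scan ahead — the pattern has to work from the very first character.
The match spans [0:5] → '97zRb'.
Captured: group 1 = '97', group 2 = 'zRb'.

97zRb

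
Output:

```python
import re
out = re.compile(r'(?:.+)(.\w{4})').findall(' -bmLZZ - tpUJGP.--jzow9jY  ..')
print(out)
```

['ow9jY']

Pattern: one or more of any character (non-capturing group); then any character, then exactly 4 of a word character (captured).
One capturing group, so `findall` returns just the captured substring from the one match — 1 in all.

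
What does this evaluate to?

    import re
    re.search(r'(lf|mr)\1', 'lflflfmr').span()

(0, 4)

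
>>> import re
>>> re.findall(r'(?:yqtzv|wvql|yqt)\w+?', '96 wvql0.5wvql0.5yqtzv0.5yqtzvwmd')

['wvql0', 'wvql0', 'yqtzv0', 'yqtzvw']

Branches in `(...|...)` are attempted left-to-right; the first branch that allows the whole pattern to succeed is taken.
With no groups in the pattern, `findall` gives back each whole match — 4 here.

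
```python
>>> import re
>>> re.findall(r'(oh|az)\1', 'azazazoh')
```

`\1` is not a pattern — it's the concrete string captured by group 1, re-applied verbatim.
Matches: at [0:4] match 'azaz', group 1 = 'az'.
Because there's exactly one group, `findall` drops the full match and keeps group 1 from the one hit.

['az']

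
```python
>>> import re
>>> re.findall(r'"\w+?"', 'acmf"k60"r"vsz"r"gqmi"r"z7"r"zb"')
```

['"k60"', '"vsz"', '"gqmi"', '"z7"', '"zb"']

`findall` yields the raw match text (5 of them) because the pattern has no groups.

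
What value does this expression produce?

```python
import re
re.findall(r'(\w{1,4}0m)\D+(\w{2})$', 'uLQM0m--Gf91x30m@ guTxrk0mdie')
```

[('Txrk0m', 'ie')]

Pattern: 1 to 4 of a word character, then the literal '0m' (captured); then one or more of a non-digit; then exactly 2 of a word character (captured); then anchored at the end.
Matches: at [20:29] match 'Txrk0mdie', groups = ('Txrk0m', 'ie').
With 2 capturing groups, `findall` returns a 2-tuple per match.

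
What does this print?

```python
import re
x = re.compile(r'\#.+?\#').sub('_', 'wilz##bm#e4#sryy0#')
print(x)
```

The `?` after the quantifier makes it lazy — it takes as little as possible before letting the rest of the pattern try.
Matches: at [4:9] → '##bm#'; at [11:18] → '#sryy0#'.
`sub` substitutes '_' at each match site.

wilz_e4_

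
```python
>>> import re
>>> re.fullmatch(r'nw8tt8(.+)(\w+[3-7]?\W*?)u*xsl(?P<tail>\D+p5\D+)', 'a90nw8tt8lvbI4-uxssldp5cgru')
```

None

For `fullmatch`, every character of the input must be accounted for by the pattern.
Here the string isn't matched end-to-end, so the call returns None.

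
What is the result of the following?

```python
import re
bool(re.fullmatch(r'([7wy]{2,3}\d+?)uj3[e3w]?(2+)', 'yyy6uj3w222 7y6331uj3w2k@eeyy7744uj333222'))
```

False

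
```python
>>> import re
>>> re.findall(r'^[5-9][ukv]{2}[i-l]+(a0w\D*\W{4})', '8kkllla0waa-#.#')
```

['a0waa-#.#']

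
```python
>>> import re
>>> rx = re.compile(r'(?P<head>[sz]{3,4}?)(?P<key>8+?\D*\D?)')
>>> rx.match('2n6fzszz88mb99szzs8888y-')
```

None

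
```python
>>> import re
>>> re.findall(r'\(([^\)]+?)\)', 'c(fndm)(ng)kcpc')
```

Matches: at [1:7] match '(fndm)', group 1 = 'fndm'; at [7:11] match '(ng)', group 1 = 'ng'.
One capturing group, so `findall` returns just the captured substring from each match — 2 in all.

['fndm', 'ng']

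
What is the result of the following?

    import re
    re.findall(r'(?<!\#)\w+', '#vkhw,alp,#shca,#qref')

`(?!…)`/`(?<!…)` only lets a position through if the neighbouring text does NOT match; no characters are consumed.
No capturing groups, so `findall` returns the 4 full match strings.

['khw', 'alp', 'hca', 'ref']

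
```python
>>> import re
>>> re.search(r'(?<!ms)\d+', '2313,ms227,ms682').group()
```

'2313'

The negative lookaround is zero-width — it rules out positions where the adjacent text would match, without consuming anything.
The match spans [0:4] → '2313'.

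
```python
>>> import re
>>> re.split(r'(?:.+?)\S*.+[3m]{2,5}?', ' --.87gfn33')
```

['', '']

Splitting on the pattern gives 2 pieces.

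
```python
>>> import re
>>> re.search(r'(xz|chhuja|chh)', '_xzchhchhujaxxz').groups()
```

('xz',)

`search` walks the string left to right and returns the first match it finds.
The match spans [1:3] → 'xz'.
Captured: group 1 = 'xz'.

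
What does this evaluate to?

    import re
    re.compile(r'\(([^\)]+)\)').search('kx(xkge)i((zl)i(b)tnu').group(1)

Unlike `match`, `search` isn't anchored — it looks for the pattern anywhere in the string.
The match spans [2:8] → '(xkge)'.
Captured: group 1 = 'xkge'.

'xkge'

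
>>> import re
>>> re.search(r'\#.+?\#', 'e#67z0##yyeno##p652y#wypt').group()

'#67z0#'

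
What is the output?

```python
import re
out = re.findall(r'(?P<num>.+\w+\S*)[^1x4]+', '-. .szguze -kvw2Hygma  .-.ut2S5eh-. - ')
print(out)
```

['-. .szguze -kvw2Hygma  .-.ut2S5eh-.']

`findall` collects group 1 from the one match (1 total).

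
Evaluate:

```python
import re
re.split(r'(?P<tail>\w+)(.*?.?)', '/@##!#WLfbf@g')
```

Because the quantifier is non-greedy, it stops expanding at the earliest point where the rest of the pattern can succeed.
Because the pattern has a capturing group, `split` also inserts each captured text between the pieces.

['/@##!#', 'WLfbf', '@', '', 'g', '', '']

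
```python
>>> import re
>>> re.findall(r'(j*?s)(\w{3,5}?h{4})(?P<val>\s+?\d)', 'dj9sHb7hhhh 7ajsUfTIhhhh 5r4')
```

[('s', 'Hb7hhhh', ' 7'), ('js', 'UfTIhhhh', ' 5')]

The pattern matches zero or more of the literal 'j' (lazy), then a literal 's' (captured); then 3 to 5 of a word character (lazy), then exactly 4 of a literal 'h' (captured); then one or more of whitespace (lazy), then a digit (captured as 'val').
Matches: at [3:13] match 'sHb7hhhh 7', groups = ('s', 'Hb7hhhh', ' 7'); at [14:26] match 'jsUfTIhhhh 5', groups = ('js', 'UfTIhhhh', ' 5').
3 groups means each result is a tuple of 3 captured strings — 2 here.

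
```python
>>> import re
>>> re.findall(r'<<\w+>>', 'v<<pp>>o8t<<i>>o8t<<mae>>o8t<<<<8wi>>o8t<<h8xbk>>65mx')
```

No capturing groups, so `findall` returns the 5 full match strings.

['<<pp>>', '<<i>>', '<<mae>>', '<<8wi>>', '<<h8xbk>>']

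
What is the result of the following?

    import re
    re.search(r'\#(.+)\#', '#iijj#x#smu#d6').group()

'#iijj#x#smu#'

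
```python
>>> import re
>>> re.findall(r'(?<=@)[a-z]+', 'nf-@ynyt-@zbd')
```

The lookaround is zero-width — it requires the adjacent text to match without consuming it, so the asserted text isn't part of the match.
Matches: at [4:8] → 'ynyt'; at [10:13] → 'zbd'.
Since nothing is captured, `findall` lists the 2 matched substrings directly.

['ynyt', 'zbd']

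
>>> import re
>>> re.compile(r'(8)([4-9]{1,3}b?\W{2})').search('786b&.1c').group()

'86b&.'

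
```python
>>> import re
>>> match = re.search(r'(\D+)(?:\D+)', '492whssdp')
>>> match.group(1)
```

'whssd'

The match spans [3:9] → 'whssdp'.
Captured: group 1 = 'whssd'.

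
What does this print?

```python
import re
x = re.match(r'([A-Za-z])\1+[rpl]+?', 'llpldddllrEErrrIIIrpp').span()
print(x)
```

(0, 3)

After group 1 captures some text, `\1` only succeeds where that same text appears again.
With `match`, the pattern is implicitly anchored at the beginning.
The match spans [0:3] → 'llp'.
Captured: group 1 = 'l'.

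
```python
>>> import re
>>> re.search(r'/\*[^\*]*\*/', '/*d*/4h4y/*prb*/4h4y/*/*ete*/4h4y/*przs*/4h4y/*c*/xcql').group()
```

The match spans [0:5] → '/*d*/'.

'/*d*/'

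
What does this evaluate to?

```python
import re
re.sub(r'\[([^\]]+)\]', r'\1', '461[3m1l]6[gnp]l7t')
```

'4613m1l6gnpl7t'

Matches: at [3:9] → '[3m1l]'; at [10:15] → '[gnp]'.
Each match is replaced using the text its own group 1 captured.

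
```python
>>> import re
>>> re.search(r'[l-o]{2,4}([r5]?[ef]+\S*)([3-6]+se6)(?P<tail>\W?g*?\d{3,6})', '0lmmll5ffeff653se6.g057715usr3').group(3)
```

'.g057715'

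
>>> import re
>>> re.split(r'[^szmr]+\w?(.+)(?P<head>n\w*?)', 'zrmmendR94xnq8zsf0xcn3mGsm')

['zrmm', 'sf0xc', 'n', '3mGsm']

Because the quantifier is non-greedy, it stops expanding at the earliest point where the rest of the pattern can succeed.
`re.split` interleaves the captured-group text with the surrounding fragments.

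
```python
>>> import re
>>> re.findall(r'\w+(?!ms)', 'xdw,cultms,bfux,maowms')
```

['xdw', 'cultms', 'bfux', 'maowms']

The negative lookahead/lookbehind blocks any match where the forbidden context is present.
Matches: at [0:3] → 'xdw'; at [4:10] → 'cultms'; at [11:15] → 'bfux'; at [16:22] → 'maowms'.
No capturing groups, so `findall` returns the 4 full match strings.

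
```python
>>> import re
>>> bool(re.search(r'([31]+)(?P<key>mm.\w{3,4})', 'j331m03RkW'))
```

False

The pattern matches one or more of one of [31] (captured); then the literal 'mm', then any character, then 3 to 4 of a word character (captured as 'key').
`search` walks the string left to right and returns the first match it finds.
Here the pattern never matches, so the call returns None, and `bool(None)` is False.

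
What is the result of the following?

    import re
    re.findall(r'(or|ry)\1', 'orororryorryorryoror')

After group 1 captures some text, `\1` only succeeds where that same text appears again.
`findall` collects group 1 from each match (2 total).

['or', 'or']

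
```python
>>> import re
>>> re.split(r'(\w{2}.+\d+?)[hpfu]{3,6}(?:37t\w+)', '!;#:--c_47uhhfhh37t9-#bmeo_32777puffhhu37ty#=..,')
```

['!;#:--', 'c_47', '-#bmeo_32777puffhhu37ty#=..,']

With a capturing group present, the delimiter's captured portion is kept in the result list.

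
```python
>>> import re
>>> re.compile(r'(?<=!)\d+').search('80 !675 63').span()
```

The positive lookaround only admits positions where the adjacent text matches; those characters stay outside the span.
The match spans [4:7] → '675'.

(4, 7)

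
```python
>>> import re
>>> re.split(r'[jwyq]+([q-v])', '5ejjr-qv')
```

['5e', 'r', '-', 'v', '']

The pattern matches one or more of one of [jwyq]; then a character in [q-v] (captured).
The group in the pattern means `split` returns the separators' captures alongside the pieces.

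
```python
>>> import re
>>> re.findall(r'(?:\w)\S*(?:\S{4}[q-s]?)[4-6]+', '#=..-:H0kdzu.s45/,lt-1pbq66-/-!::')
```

Since nothing is captured, `findall` lists the 1 matched substring directly.

['H0kdzu.s45/,lt-1pbq66']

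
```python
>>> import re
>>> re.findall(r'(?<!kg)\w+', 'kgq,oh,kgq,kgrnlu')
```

A negative assertion filters positions out without eating any characters.
`findall` yields the raw match text (4 of them) because the pattern has no groups.

['kgq', 'oh', 'kgq', 'kgrnlu']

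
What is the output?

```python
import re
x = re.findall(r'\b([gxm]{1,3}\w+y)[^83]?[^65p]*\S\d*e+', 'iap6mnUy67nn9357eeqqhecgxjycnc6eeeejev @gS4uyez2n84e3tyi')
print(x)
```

['gS4uy']

Because there's exactly one group, `findall` drops the full match and keeps group 1 from the one hit.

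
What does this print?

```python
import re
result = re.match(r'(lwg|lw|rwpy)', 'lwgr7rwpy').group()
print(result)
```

Alternation isn't longest-match — the leftmost alternative that fits at this position is chosen.
`re.match` only tries the pattern at the start of the string.
The match spans [0:3] → 'lwg'.
Captured: group 1 = 'lwg'.

lwg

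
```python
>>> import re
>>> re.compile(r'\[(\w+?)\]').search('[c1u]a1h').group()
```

The match spans [0:5] → '[c1u]'.

'[c1u]'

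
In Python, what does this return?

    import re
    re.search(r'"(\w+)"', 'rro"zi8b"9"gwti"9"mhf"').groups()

('zi8b',)

`re.search` tries every starting position until one works.
The match spans [3:9] → '"zi8b"'.
Captured: group 1 = 'zi8b'.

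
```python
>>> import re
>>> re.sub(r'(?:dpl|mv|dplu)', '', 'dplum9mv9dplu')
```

'um99u'

`|` is ordered: at each position the engine commits to the first alternative that works.
Each match is replaced by ''.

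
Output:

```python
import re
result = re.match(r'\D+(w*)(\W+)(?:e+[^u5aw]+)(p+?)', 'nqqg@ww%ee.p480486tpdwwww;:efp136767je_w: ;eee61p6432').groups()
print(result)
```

('', '%', 'p')

The pattern matches one or more of a non-digit; then zero or more of a literal 'w' (captured); then one or more of a non-word character (captured); then one or more of a literal 'e', then one or more of any character except [u5aw] (non-capturing group); then one or more of a literal 'p' (lazy) (captured).
With `match`, the pattern is implicitly anchored at the beginning.
The match spans [0:20] → 'nqqg@ww%ee.p480486tp'.
Captured: group 1 = '', group 2 = '%', group 3 = 'p'.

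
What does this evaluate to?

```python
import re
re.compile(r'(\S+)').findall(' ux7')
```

['ux7']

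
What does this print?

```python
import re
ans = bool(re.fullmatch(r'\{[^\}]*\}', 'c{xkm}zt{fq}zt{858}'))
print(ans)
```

False

`re.fullmatch` is like wrapping the pattern in `^…$` (in single-line mode).
Here there's no way to consume every character, so the call returns None, and `bool(None)` is False.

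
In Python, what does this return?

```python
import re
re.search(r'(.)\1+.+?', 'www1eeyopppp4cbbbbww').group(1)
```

'w'

`\1` is not a pattern — it's the concrete string captured by group 1, re-applied verbatim.
`re.search` tries every starting position until one works.
The match spans [0:4] → 'www1'.
Captured: group 1 = 'w'.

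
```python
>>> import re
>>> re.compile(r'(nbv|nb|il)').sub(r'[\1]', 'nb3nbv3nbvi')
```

'[nb]3[nbv]3[nbv]i'

Alternation tries branches left to right and keeps the first one that lets the overall match succeed at that position.
Matches: at [0:2] → 'nb'; at [3:6] → 'nbv'; at [7:10] → 'nbv'.
Each match is replaced using the text its own group 1 captured.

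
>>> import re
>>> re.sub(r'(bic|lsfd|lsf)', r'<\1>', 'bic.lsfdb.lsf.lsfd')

Branches in `(...|...)` are attempted left-to-right; the first branch that allows the whole pattern to succeed is taken.
The replacement refers to a captured group, so each match is rewritten using its own captured text.

'<bic>.<lsfd>b.<lsf>.<lsfd>'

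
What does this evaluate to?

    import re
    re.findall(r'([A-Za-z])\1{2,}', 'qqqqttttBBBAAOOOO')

A backreference is literal: `\1` must see the identical characters the first group matched.
Matches: at [0:4] match 'qqqq', group 1 = 'q'; at [4:8] match 'tttt', group 1 = 't'; at [8:11] match 'BBB', group 1 = 'B'; at [13:17] match 'OOOO', group 1 = 'O'.
One capturing group, so `findall` returns just the captured substring from each match — 4 in all.

['q', 't', 'B', 'O']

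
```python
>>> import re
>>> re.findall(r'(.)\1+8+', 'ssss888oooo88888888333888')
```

After group 1 captures some text, `\1` only succeeds where that same text appears again.
With a single group, `findall` returns only what that group captured — 3 items.

['s', 'o', '3']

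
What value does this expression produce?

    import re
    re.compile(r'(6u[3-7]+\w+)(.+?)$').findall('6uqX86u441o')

Multiple groups make `findall` return tuples — one 2-tuple for the one match.

[('6u441', 'o')]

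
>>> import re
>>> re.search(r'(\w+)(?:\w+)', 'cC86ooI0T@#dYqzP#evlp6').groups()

('cC86ooI0',)

The pattern matches one or more of a word character (captured); then one or more of a word character (non-capturing group).
`search` walks the string left to right and returns the first match it finds.
The match spans [0:9] → 'cC86ooI0T'.
Captured: group 1 = 'cC86ooI0'.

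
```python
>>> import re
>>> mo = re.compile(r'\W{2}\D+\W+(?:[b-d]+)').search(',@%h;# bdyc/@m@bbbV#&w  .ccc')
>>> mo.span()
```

(0, 28)

The match spans [0:28] → ',@%h;# bdyc/@m@bbbV#&w  .ccc'.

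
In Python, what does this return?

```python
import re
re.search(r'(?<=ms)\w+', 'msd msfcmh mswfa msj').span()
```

(2, 3)

The lookaround is zero-width — it requires the adjacent text to match without consuming it, so the asserted text isn't part of the match.
The match spans [2:3] → 'd'.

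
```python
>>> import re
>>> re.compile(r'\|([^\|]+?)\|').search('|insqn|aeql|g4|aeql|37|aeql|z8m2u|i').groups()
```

('insqn',)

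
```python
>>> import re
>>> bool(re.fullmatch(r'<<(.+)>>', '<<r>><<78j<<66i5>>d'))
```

`fullmatch` succeeds only if the pattern covers the string from start to end.
Here there's no way to consume every character, so the call returns None, and `bool(None)` is False.

False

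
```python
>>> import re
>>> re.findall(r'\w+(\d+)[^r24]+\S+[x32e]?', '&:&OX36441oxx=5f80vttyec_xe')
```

['1']

The pattern matches one or more of a word character; then one or more of a digit (captured); then one or more of any character except [r24]; then one or more of a non-whitespace character, then optionally one of [x32e].
Matches: at [3:27] match 'OX36441oxx=5f80vttyec_xe', group 1 = '1'.
One capturing group, so `findall` returns just the captured substring from the one match — 1 in all.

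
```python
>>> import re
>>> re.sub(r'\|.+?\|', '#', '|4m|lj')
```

'#lj'

Matches: at [0:4] → '|4m|'.
`sub` substitutes '#' at each match site.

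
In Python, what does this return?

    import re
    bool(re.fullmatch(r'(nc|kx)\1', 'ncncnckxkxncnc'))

`\1` is not a pattern — it's the concrete string captured by group 1, re-applied verbatim.
`re.fullmatch` is like wrapping the pattern in `^…$` (in single-line mode).
Here the string isn't matched end-to-end, so the call returns None, and `bool(None)` is False.

False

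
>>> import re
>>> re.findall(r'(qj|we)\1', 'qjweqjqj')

['qj']

The backreference `\1` re-matches whatever the first group consumed, character for character.
With a single group, `findall` returns only what that group captured — 1 item.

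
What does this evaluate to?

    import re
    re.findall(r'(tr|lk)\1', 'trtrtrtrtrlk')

After group 1 captures some text, `\1` only succeeds where that same text appears again.
Matches: at [0:4] match 'trtr', group 1 = 'tr'; at [4:8] match 'trtr', group 1 = 'tr'.
`findall` collects group 1 from each match (2 total).

['tr', 'tr']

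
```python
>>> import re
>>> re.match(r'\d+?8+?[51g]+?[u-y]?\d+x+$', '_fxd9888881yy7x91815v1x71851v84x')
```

None

`match` is anchored at position 0; if the pattern doesn't fit there, it returns None.
Here the pattern fails at index 0, so the call returns None.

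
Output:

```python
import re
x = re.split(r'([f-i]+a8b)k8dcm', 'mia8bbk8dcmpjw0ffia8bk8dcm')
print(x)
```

Pattern: one or more of a character in [f-i], then the literal 'a8b' (captured); then the literal 'k8d', then the literal 'cm'.
Matches to split on: at [15:26] → 'ffia8bk8dcm'.
Because the pattern has a capturing group, `split` also inserts each captured text between the pieces.

['mia8bbk8dcmpjw0', 'ffia8b', '']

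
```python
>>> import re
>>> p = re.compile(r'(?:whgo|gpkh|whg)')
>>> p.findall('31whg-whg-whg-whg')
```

['whg', 'whg', 'whg', 'whg']

Matches: at [2:5] → 'whg'; at [6:9] → 'whg'; at [10:13] → 'whg'; at [14:17] → 'whg'.
Since nothing is captured, `findall` lists the 4 matched substrings directly.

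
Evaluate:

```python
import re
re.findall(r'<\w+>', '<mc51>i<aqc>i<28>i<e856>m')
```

Matches: at [0:6] → '<mc51>'; at [7:12] → '<aqc>'; at [13:17] → '<28>'; at [18:24] → '<e856>'.
Since nothing is captured, `findall` lists the 4 matched substrings directly.

['<mc51>', '<aqc>', '<28>', '<e856>']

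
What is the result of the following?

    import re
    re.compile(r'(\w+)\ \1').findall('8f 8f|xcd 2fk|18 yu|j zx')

['8f']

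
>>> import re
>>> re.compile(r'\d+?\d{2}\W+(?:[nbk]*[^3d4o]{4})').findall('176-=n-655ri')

['176-=n-655']

With no groups in the pattern, `findall` gives back each whole match — 1 here.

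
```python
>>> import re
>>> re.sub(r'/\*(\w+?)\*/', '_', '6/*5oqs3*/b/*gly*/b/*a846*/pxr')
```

Matches: at [1:10] → '/*5oqs3*/'; at [11:18] → '/*gly*/'; at [19:27] → '/*a846*/'.
Every occurrence is swapped for '_'.

'6_b_b_pxr'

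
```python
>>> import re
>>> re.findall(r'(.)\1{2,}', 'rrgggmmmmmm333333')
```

['g', 'm', '3']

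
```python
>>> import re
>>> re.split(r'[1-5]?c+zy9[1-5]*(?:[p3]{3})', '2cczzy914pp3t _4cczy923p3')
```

['2cczzy914pp3t _', '']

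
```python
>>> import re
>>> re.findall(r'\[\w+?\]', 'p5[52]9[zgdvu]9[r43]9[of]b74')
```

['[52]', '[zgdvu]', '[r43]', '[of]']

No capturing groups, so `findall` returns the 4 full match strings.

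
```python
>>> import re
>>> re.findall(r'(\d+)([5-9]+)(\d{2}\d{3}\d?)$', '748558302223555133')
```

This matches one or more of a digit (captured); then one or more of a character in [5-9] (captured); then exactly 2 of a digit, then exactly 3 of a digit, then optionally a digit (captured); then anchored at the end.
3 groups means the one result is a tuple of 3 captured strings — 1 here.

[('748558302223', '5', '55133')]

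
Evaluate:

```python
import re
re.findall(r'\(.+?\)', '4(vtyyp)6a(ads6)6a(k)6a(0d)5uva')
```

The `?` after the quantifier makes it lazy — it takes as little as possible before letting the rest of the pattern try.
Scanning left to right: at [1:8] → '(vtyyp)'; at [10:16] → '(ads6)'; at [18:21] → '(k)'; at [23:27] → '(0d)'.
`findall` yields the raw match text (4 of them) because the pattern has no groups.

['(vtyyp)', '(ads6)', '(k)', '(0d)']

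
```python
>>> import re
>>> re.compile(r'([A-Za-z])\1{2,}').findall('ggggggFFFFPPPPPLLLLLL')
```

The backreference `\1` re-matches whatever the first group consumed, character for character.
With a single group, `findall` returns only what that group captured — 4 items.

['g', 'F', 'P', 'L']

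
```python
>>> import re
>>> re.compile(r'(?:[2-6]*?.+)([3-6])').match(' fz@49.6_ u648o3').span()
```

Pattern: zero or more of a character in [2-6] (lazy), then one or more of any character (non-capturing group); then a character in [3-6] (captured).
`re.match` only tries the pattern at the start of the string.
The match spans [0:16] → ' fz@49.6_ u648o3'.
Captured: group 1 = '3'.

(0, 16)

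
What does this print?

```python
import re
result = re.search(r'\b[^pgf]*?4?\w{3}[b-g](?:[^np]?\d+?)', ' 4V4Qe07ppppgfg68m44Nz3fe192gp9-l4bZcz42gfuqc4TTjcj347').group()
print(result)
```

4V4Qe07

The pattern matches a word boundary (`\b`, zero-width); then zero or more of any character except [pgf] (lazy), then optionally the literal '4', then exactly 3 of a word character; then a character in [b-g]; then optionally any character except [np], then one or more of a digit (lazy) (non-capturing group).
Unlike `match`, `search` isn't anchored — it looks for the pattern anywhere in the string.
The match spans [1:8] → '4V4Qe07'.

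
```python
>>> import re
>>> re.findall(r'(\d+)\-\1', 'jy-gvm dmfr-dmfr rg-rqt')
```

[]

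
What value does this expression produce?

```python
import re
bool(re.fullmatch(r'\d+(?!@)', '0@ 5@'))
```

Because the assertion is negative and zero-width, positions next to the forbidden text are skipped.
`re.fullmatch` requires the pattern to consume the entire string.
Here the string isn't matched end-to-end, so the call returns None, and `bool(None)` is False.

False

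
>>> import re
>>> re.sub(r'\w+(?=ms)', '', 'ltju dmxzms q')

The positive lookaround only admits positions where the adjacent text matches; those characters stay outside the span.
Matches: at [5:9] → 'dmxz'.
`sub` substitutes '' at each match site.

'ltju ms q'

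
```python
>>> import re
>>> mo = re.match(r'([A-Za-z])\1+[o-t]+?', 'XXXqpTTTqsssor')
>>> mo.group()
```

After group 1 captures some text, `\1` only succeeds where that same text appears again.
`re.match` won't scan ahead — the pattern has to work from the very first character.
The match spans [0:4] → 'XXXq'.
Captured: group 1 = 'X'.

'XXXq'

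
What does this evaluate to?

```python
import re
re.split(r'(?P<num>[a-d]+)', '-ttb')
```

This matches one or more of a character in [a-d] (captured as 'num').
Matches to split on: at [3:4] → 'b'.
With a capturing group present, the delimiter's captured portion is kept in the result list.

['-tt', 'b', '']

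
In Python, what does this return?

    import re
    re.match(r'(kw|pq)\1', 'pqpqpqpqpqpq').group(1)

'pq'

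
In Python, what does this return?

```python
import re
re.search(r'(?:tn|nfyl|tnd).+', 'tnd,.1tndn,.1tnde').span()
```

`re.search` tries every starting position until one works.
The match spans [0:17] → 'tnd,.1tndn,.1tnde'.

(0, 17)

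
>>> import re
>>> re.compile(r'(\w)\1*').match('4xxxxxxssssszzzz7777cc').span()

(0, 1)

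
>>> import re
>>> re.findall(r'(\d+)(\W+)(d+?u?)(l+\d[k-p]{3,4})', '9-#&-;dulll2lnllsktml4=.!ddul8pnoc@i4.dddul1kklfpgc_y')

The pattern matches one or more of a digit (captured); then one or more of a non-word character (captured); then one or more of a literal 'd' (lazy), then optionally a literal 'u' (captured); then one or more of the literal 'l', then a digit, then 3 to 4 of a character in [k-p] (captured).
Matches: at [0:16] match '9-#&-;dulll2lnll', groups = ('9', '-#&-;', 'du', 'lll2lnll'); at [21:33] match '4=.!ddul8pno', groups = ('4', '=.!', 'ddu', 'l8pno'); at [36:47] match '4.dddul1kkl', groups = ('4', '.', 'dddu', 'l1kkl').
With 4 capturing groups, `findall` returns a 4-tuple per match.

[('9', '-#&-;', 'du', 'lll2lnll'), ('4', '=.!', 'ddu', 'l8pno'), ('4', '.', 'dddu', 'l1kkl')]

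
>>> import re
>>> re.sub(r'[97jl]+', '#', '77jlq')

'#q'

Every occurrence is swapped for '#'.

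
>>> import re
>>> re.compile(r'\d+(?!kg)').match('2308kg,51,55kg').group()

`(?!…)`/`(?<!…)` only lets a position through if the neighbouring text does NOT match; no characters are consumed.
`re.match` only tries the pattern at the start of the string.
The match spans [0:3] → '230'.

'230'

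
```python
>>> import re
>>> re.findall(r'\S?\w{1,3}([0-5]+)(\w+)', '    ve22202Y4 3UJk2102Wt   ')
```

Pattern: optionally a non-whitespace character, then 1 to 3 of a word character; then one or more of a character in [0-5] (captured); then one or more of a word character (captured).
Matches: at [4:13] match 've22202Y4', groups = ('202', 'Y4'); at [14:24] match '3UJk2102Wt', groups = ('2102', 'Wt').
`findall` packs the 2 group values into a tuple for every match.

[('202', 'Y4'), ('2102', 'Wt')]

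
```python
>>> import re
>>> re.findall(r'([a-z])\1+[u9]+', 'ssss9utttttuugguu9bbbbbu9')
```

['s', 't', 'g', 'b']

`\1` has to match the exact text group 1 already captured.
Walking the string: at [0:6] match 'ssss9u', group 1 = 's'; at [6:13] match 'tttttuu', group 1 = 't'; at [13:18] match 'gguu9', group 1 = 'g'; at [18:25] match 'bbbbbu9', group 1 = 'b'.
Because there's exactly one group, `findall` drops the full match and keeps group 1 from each hit.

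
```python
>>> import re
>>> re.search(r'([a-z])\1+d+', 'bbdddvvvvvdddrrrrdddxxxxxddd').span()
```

(0, 5)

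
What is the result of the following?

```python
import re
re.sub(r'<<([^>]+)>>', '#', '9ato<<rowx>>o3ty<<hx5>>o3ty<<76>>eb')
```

'9ato#o3ty#o3ty#eb'

Matches: at [4:12] → '<<rowx>>'; at [16:23] → '<<hx5>>'; at [27:33] → '<<76>>'.
Each match is replaced by '#'.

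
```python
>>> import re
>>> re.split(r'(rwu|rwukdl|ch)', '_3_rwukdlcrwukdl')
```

Branches in `(...|...)` are attempted left-to-right; the first branch that allows the whole pattern to succeed is taken.
Because the pattern has a capturing group, `split` also inserts each captured text between the pieces.

['_3_', 'rwu', 'kdlc', 'rwu', 'kdl']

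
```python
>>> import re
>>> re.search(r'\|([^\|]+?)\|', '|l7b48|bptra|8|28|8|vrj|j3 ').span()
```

The match spans [0:7] → '|l7b48|'.

(0, 7)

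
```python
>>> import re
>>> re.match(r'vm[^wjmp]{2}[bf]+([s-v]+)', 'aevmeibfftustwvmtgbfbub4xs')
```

With `match`, the pattern is implicitly anchored at the beginning.
Here position 0 doesn't satisfy it, so the call returns None.

None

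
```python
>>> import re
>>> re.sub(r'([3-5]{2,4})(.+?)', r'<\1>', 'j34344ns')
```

'j<3434>ns'

The pattern matches 2 to 4 of a character in [3-5] (captured); then one or more of any character (lazy) (captured).
Matches: at [1:6] → '34344'.
`\1` in the replacement pulls in group 1's text for each match.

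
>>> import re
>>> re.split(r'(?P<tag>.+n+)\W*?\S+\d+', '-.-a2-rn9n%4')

Pattern: one or more of any character, then one or more of the literal 'n' (captured as 'tag'); then zero or more of a non-word character (lazy), then one or more of a non-whitespace character, then one or more of a digit.
Matches to split on: at [0:12] → '-.-a2-rn9n%4'.
With a capturing group present, the delimiter's captured portion is kept in the result list.

['', '-.-a2-rn9n', '']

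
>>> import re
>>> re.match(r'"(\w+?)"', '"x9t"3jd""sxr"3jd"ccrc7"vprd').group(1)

'x9t'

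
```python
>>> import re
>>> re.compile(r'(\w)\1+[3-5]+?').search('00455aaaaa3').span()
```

(0, 3)

After group 1 captures some text, `\1` only succeeds where that same text appears again.
`re.search` tries every starting position until one works.
The match spans [0:3] → '004'.
Captured: group 1 = '0'.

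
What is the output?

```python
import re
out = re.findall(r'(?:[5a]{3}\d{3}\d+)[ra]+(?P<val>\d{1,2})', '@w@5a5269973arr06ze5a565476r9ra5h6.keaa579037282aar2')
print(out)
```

The pattern matches exactly 3 of one of [5a], then exactly 3 of a digit, then one or more of a digit (non-capturing group); then one or more of one of [ra]; then 1 to 2 of a digit (captured as 'val').
One capturing group, so `findall` returns just the captured substring from each match — 3 in all.

['06', '9', '2']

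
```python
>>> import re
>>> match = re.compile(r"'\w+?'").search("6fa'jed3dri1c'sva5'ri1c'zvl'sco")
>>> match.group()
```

`re.search` tries every starting position until one works.
The match spans [3:14] → "'jed3dri1c'".

"'jed3dri1c'"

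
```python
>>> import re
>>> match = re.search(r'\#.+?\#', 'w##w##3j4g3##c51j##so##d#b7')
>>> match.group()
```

With the lazy modifier that quantifier settles for the fewest repetitions that let the rest of the pattern succeed (the atoms after it are unaffected and can still be greedy).
The match spans [1:5] → '##w#'.

'##w#'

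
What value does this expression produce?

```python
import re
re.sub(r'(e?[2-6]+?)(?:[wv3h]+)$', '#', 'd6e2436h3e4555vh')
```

Pattern: optionally a literal 'e', then one or more of a character in [2-6] (lazy) (captured); then one or more of one of [wv3h] (non-capturing group); then anchored at the end.
Matches: at [9:16] → 'e4555vh'.
Each match is replaced by '#'.

'd6e2436h3#'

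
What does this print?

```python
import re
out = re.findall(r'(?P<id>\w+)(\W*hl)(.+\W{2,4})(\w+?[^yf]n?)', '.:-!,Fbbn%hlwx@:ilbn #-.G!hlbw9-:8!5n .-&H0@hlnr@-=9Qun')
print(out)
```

Pattern: one or more of a word character (captured as 'id'); then zero or more of a non-word character, then the literal 'hl' (captured); then one or more of any character, then 2 to 4 of a non-word character (captured); then one or more of a word character (lazy), then any character except [yf], then optionally a literal 'n' (captured).
Lazy quantifiers expand one character at a time until the remainder of the pattern can match.
Scanning left to right: at [5:53] match 'Fbbn%hlwx@:ilbn #-.G!hlbw9-:8!5n .-&H0@hlnr@-=9Q', groups = ('Fbbn', '%hl', 'wx@:ilbn #-.G!hlbw9-:8!5n .-&H0@hlnr@-=', '9Q').
4 groups means the one result is a tuple of 4 captured strings — 1 here.

[('Fbbn', '%hl', 'wx@:ilbn #-.G!hlbw9-:8!5n .-&H0@hlnr@-=', '9Q')]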